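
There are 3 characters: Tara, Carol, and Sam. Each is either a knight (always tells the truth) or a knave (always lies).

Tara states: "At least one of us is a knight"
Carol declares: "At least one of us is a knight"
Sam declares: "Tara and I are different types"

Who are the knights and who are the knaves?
Tara is a knave.
Carol is a knave.
Sam is a knave.

Verification:
- Tara (knave) says "At least one of us is a knight" - this is FALSE (a lie) because no one is a knight.
- Carol (knave) says "At least one of us is a knight" - this is FALSE (a lie) because no one is a knight.
- Sam (knave) says "Tara and I are different types" - this is FALSE (a lie) because Sam is a knave and Tara is a knave.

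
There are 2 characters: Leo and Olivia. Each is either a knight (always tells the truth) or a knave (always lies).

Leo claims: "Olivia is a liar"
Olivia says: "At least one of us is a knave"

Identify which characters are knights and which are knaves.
Leo is a knave.
Olivia is a knight.

Verification:
- Leo (knave) says "Olivia is a liar" - this is FALSE (a lie) because Olivia is a knight.
- Olivia (knight) says "At least one of us is a knave" - this is TRUE because Leo is a knave.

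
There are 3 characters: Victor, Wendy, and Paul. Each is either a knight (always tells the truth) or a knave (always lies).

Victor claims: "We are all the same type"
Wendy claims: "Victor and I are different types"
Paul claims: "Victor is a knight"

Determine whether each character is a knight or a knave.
Victor is a knave.
Wendy is a knight.
Paul is a knave.

Verification:
- Victor (knave) says "We are all the same type" - this is FALSE (a lie) because Wendy is a knight and Victor and Paul are knaves.
- Wendy (knight) says "Victor and I are different types" - this is TRUE because Wendy is a knight and Victor is a knave.
- Paul (knave) says "Victor is a knight" - this is FALSE (a lie) because Victor is a knave.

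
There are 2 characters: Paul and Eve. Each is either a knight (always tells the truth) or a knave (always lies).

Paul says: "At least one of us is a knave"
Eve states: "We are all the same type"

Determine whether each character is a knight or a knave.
Paul is a knight.
Eve is a knave.

Verification:
- Paul (knight) says "At least one of us is a knave" - this is TRUE because Eve is a knave.
- Eve (knave) says "We are all the same type" - this is FALSE (a lie) because Paul is a knight and Eve is a knave.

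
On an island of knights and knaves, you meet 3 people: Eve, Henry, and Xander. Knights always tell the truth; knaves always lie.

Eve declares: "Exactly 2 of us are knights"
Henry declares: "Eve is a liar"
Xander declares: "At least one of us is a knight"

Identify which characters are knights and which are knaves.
Eve is a knight.
Henry is a knave.
Xander is a knight.

Verification:
- Eve (knight) says "Exactly 2 of us are knights" - this is TRUE because there are 2 knights.
- Henry (knave) says "Eve is a liar" - this is FALSE (a lie) because Eve is a knight.
- Xander (knight) says "At least one of us is a knight" - this is TRUE because Eve and Xander are knights.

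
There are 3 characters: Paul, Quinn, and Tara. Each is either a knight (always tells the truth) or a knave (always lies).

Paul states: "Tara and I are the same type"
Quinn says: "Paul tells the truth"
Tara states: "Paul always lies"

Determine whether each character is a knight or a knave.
Paul is a knave.
Quinn is a knave.
Tara is a knight.

Verification:
- Paul (knave) says "Tara and I are the same type" - this is FALSE (a lie) because Paul is a knave and Tara is a knight.
- Quinn (knave) says "Paul tells the truth" - this is FALSE (a lie) because Paul is a knave.
- Tara (knight) says "Paul always lies" - this is TRUE because Paul is a knave.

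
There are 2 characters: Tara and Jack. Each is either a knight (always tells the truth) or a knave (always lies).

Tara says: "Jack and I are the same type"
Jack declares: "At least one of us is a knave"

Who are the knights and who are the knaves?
Tara is a knave.
Jack is a knight.

Verification:
- Tara (knave) says "Jack and I are the same type" - this is FALSE (a lie) because Tara is a knave and Jack is a knight.
- Jack (knight) says "At least one of us is a knave" - this is TRUE because Tara is a knave.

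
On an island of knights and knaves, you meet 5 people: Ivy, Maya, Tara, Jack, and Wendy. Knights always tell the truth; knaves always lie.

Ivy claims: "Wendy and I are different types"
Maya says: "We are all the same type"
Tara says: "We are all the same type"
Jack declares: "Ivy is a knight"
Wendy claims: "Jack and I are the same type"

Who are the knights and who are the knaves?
Ivy is a knight.
Maya is a knave.
Tara is a knave.
Jack is a knight.
Wendy is a knave.

Verification:
- Ivy (knight) says "Wendy and I are different types" - this is TRUE because Ivy is a knight and Wendy is a knave.
- Maya (knave) says "We are all the same type" - this is FALSE (a lie) because Ivy and Jack are knights and Maya, Tara, and Wendy are knaves.
- Tara (knave) says "We are all the same type" - this is FALSE (a lie) because Ivy and Jack are knights and Maya, Tara, and Wendy are knaves.
- Jack (knight) says "Ivy is a knight" - this is TRUE because Ivy is a knight.
- Wendy (knave) says "Jack and I are the same type" - this is FALSE (a lie) because Wendy is a knave and Jack is a knight.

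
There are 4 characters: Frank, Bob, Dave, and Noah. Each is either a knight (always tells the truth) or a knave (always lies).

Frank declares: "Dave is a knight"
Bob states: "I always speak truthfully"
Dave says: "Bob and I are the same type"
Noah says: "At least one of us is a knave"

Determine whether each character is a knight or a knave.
Frank is a knave.
Bob is a knight.
Dave is a knave.
Noah is a knight.

Verification:
- Frank (knave) says "Dave is a knight" - this is FALSE (a lie) because Dave is a knave.
- Bob (knight) says "I always speak truthfully" - this is TRUE because Bob is a knight.
- Dave (knave) says "Bob and I are the same type" - this is FALSE (a lie) because Dave is a knave and Bob is a knight.
- Noah (knight) says "At least one of us is a knave" - this is TRUE because Frank and Dave are knaves.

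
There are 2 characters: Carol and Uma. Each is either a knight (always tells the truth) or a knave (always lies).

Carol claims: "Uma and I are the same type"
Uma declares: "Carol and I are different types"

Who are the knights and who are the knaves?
Carol is a knave.
Uma is a knight.

Verification:
- Carol (knave) says "Uma and I are the same type" - this is FALSE (a lie) because Carol is a knave and Uma is a knight.
- Uma (knight) says "Carol and I are different types" - this is TRUE because Uma is a knight and Carol is a knave.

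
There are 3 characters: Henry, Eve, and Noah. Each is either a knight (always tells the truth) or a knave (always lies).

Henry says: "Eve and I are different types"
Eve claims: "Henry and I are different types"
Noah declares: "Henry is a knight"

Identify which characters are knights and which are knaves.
Henry is a knave.
Eve is a knave.
Noah is a knave.

Verification:
- Henry (knave) says "Eve and I are different types" - this is FALSE (a lie) because Henry is a knave and Eve is a knave.
- Eve (knave) says "Henry and I are different types" - this is FALSE (a lie) because Eve is a knave and Henry is a knave.
- Noah (knave) says "Henry is a knight" - this is FALSE (a lie) because Henry is a knave.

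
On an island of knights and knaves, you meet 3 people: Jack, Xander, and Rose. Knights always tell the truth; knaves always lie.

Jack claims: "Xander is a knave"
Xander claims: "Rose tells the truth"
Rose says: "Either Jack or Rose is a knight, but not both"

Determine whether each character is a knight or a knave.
Jack is a knave.
Xander is a knight.
Rose is a knight.

Verification:
- Jack (knave) says "Xander is a knave" - this is FALSE (a lie) because Xander is a knight.
- Xander (knight) says "Rose tells the truth" - this is TRUE because Rose is a knight.
- Rose (knight) says "Either Jack or Rose is a knight, but not both" - this is TRUE because Jack is a knave and Rose is a knight.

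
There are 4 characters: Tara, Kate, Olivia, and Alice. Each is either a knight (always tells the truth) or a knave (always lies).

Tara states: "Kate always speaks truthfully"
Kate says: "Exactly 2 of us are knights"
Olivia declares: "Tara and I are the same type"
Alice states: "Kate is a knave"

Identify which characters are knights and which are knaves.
Tara is a knight.
Kate is a knight.
Olivia is a knave.
Alice is a knave.

Verification:
- Tara (knight) says "Kate always speaks truthfully" - this is TRUE because Kate is a knight.
- Kate (knight) says "Exactly 2 of us are knights" - this is TRUE because there are 2 knights.
- Olivia (knave) says "Tara and I are the same type" - this is FALSE (a lie) because Olivia is a knave and Tara is a knight.
- Alice (knave) says "Kate is a knave" - this is FALSE (a lie) because Kate is a knight.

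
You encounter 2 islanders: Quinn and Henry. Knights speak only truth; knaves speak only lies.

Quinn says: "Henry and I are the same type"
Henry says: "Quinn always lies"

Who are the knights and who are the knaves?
Quinn is a knave.
Henry is a knight.

Verification:
- Quinn (knave) says "Henry and I are the same type" - this is FALSE (a lie) because Quinn is a knave and Henry is a knight.
- Henry (knight) says "Quinn always lies" - this is TRUE because Quinn is a knave.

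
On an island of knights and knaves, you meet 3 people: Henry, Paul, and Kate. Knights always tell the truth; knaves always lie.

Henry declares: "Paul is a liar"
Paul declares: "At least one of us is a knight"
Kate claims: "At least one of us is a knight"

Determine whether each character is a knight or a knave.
Henry is a knave.
Paul is a knight.
Kate is a knight.

Verification:
- Henry (knave) says "Paul is a liar" - this is FALSE (a lie) because Paul is a knight.
- Paul (knight) says "At least one of us is a knight" - this is TRUE because Paul and Kate are knights.
- Kate (knight) says "At least one of us is a knight" - this is TRUE because Paul and Kate are knights.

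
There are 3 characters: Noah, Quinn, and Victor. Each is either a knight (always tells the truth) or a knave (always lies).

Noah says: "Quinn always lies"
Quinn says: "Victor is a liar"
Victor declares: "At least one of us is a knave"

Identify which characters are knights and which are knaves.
Noah is a knight.
Quinn is a knave.
Victor is a knight.

Verification:
- Noah (knight) says "Quinn always lies" - this is TRUE because Quinn is a knave.
- Quinn (knave) says "Victor is a liar" - this is FALSE (a lie) because Victor is a knight.
- Victor (knight) says "At least one of us is a knave" - this is TRUE because Quinn is a knave.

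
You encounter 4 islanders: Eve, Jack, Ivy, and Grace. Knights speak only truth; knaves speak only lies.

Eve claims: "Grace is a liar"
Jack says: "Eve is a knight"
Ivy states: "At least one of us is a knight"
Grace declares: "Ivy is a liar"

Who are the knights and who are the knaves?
Eve is a knight.
Jack is a knight.
Ivy is a knight.
Grace is a knave.

Verification:
- Eve (knight) says "Grace is a liar" - this is TRUE because Grace is a knave.
- Jack (knight) says "Eve is a knight" - this is TRUE because Eve is a knight.
- Ivy (knight) says "At least one of us is a knight" - this is TRUE because Eve, Jack, and Ivy are knights.
- Grace (knave) says "Ivy is a liar" - this is FALSE (a lie) because Ivy is a knight.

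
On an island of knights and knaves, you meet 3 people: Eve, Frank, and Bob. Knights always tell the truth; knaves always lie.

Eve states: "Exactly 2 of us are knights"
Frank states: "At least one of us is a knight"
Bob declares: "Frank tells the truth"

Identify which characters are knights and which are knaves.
Eve is a knave.
Frank is a knave.
Bob is a knave.

Verification:
- Eve (knave) says "Exactly 2 of us are knights" - this is FALSE (a lie) because there are 0 knights.
- Frank (knave) says "At least one of us is a knight" - this is FALSE (a lie) because no one is a knight.
- Bob (knave) says "Frank tells the truth" - this is FALSE (a lie) because Frank is a knave.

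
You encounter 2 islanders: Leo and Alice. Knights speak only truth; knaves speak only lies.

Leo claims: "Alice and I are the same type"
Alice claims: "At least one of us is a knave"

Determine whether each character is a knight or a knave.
Leo is a knave.
Alice is a knight.

Verification:
- Leo (knave) says "Alice and I are the same type" - this is FALSE (a lie) because Leo is a knave and Alice is a knight.
- Alice (knight) says "At least one of us is a knave" - this is TRUE because Leo is a knave.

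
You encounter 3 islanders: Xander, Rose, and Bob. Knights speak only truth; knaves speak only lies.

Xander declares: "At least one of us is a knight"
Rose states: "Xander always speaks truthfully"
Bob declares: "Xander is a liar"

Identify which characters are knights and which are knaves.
Xander is a knight.
Rose is a knight.
Bob is a knave.

Verification:
- Xander (knight) says "At least one of us is a knight" - this is TRUE because Xander and Rose are knights.
- Rose (knight) says "Xander always speaks truthfully" - this is TRUE because Xander is a knight.
- Bob (knave) says "Xander is a liar" - this is FALSE (a lie) because Xander is a knight.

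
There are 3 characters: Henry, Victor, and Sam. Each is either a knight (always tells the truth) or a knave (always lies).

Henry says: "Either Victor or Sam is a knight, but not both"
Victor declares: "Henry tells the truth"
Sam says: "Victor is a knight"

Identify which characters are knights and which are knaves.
Henry is a knave.
Victor is a knave.
Sam is a knave.

Verification:
- Henry (knave) says "Either Victor or Sam is a knight, but not both" - this is FALSE (a lie) because Victor is a knave and Sam is a knave.
- Victor (knave) says "Henry tells the truth" - this is FALSE (a lie) because Henry is a knave.
- Sam (knave) says "Victor is a knight" - this is FALSE (a lie) because Victor is a knave.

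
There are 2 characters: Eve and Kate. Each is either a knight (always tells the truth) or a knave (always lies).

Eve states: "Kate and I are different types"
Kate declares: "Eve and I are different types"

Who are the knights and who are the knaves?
Eve is a knave.
Kate is a knave.

Verification:
- Eve (knave) says "Kate and I are different types" - this is FALSE (a lie) because Eve is a knave and Kate is a knave.
- Kate (knave) says "Eve and I are different types" - this is FALSE (a lie) because Kate is a knave and Eve is a knave.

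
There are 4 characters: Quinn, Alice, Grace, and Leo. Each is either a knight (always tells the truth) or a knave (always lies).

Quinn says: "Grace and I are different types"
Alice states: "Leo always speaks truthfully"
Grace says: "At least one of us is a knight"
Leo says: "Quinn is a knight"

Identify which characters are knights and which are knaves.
Quinn is a knave.
Alice is a knave.
Grace is a knave.
Leo is a knave.

Verification:
- Quinn (knave) says "Grace and I are different types" - this is FALSE (a lie) because Quinn is a knave and Grace is a knave.
- Alice (knave) says "Leo always speaks truthfully" - this is FALSE (a lie) because Leo is a knave.
- Grace (knave) says "At least one of us is a knight" - this is FALSE (a lie) because no one is a knight.
- Leo (knave) says "Quinn is a knight" - this is FALSE (a lie) because Quinn is a knave.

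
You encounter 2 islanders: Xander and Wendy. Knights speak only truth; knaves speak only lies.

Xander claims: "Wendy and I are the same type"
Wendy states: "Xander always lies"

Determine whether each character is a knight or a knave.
Xander is a knave.
Wendy is a knight.

Verification:
- Xander (knave) says "Wendy and I are the same type" - this is FALSE (a lie) because Xander is a knave and Wendy is a knight.
- Wendy (knight) says "Xander always lies" - this is TRUE because Xander is a knave.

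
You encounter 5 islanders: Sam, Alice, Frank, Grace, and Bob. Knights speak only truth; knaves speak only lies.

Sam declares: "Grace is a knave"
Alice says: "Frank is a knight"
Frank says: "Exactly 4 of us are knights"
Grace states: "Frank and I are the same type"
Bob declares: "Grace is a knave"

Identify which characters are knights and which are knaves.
Sam is a knight.
Alice is a knight.
Frank is a knight.
Grace is a knave.
Bob is a knight.

Verification:
- Sam (knight) says "Grace is a knave" - this is TRUE because Grace is a knave.
- Alice (knight) says "Frank is a knight" - this is TRUE because Frank is a knight.
- Frank (knight) says "Exactly 4 of us are knights" - this is TRUE because there are 4 knights.
- Grace (knave) says "Frank and I are the same type" - this is FALSE (a lie) because Grace is a knave and Frank is a knight.
- Bob (knight) says "Grace is a knave" - this is TRUE because Grace is a knave.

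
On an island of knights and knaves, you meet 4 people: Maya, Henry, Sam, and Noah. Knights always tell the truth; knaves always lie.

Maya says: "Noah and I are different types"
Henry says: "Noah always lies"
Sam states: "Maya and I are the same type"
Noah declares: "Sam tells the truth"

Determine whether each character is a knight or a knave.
Maya is a knight.
Henry is a knight.
Sam is a knave.
Noah is a knave.

Verification:
- Maya (knight) says "Noah and I are different types" - this is TRUE because Maya is a knight and Noah is a knave.
- Henry (knight) says "Noah always lies" - this is TRUE because Noah is a knave.
- Sam (knave) says "Maya and I are the same type" - this is FALSE (a lie) because Sam is a knave and Maya is a knight.
- Noah (knave) says "Sam tells the truth" - this is FALSE (a lie) because Sam is a knave.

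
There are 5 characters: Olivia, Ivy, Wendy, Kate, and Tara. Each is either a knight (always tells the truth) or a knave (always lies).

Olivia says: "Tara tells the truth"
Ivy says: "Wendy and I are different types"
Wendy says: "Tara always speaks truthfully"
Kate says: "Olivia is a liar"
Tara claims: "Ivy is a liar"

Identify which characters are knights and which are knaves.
Olivia is a knave.
Ivy is a knight.
Wendy is a knave.
Kate is a knight.
Tara is a knave.

Verification:
- Olivia (knave) says "Tara tells the truth" - this is FALSE (a lie) because Tara is a knave.
- Ivy (knight) says "Wendy and I are different types" - this is TRUE because Ivy is a knight and Wendy is a knave.
- Wendy (knave) says "Tara always speaks truthfully" - this is FALSE (a lie) because Tara is a knave.
- Kate (knight) says "Olivia is a liar" - this is TRUE because Olivia is a knave.
- Tara (knave) says "Ivy is a liar" - this is FALSE (a lie) because Ivy is a knight.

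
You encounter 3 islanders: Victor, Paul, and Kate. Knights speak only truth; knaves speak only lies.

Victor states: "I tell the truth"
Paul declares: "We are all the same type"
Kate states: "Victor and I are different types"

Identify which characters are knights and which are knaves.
Victor is a knave.
Paul is a knave.
Kate is a knight.

Verification:
- Victor (knave) says "I tell the truth" - this is FALSE (a lie) because Victor is a knave.
- Paul (knave) says "We are all the same type" - this is FALSE (a lie) because Kate is a knight and Victor and Paul are knaves.
- Kate (knight) says "Victor and I are different types" - this is TRUE because Kate is a knight and Victor is a knave.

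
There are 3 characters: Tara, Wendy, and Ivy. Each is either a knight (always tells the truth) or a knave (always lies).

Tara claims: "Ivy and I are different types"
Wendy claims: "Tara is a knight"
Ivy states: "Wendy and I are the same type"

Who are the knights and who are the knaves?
Tara is a knight.
Wendy is a knight.
Ivy is a knave.

Verification:
- Tara (knight) says "Ivy and I are different types" - this is TRUE because Tara is a knight and Ivy is a knave.
- Wendy (knight) says "Tara is a knight" - this is TRUE because Tara is a knight.
- Ivy (knave) says "Wendy and I are the same type" - this is FALSE (a lie) because Ivy is a knave and Wendy is a knight.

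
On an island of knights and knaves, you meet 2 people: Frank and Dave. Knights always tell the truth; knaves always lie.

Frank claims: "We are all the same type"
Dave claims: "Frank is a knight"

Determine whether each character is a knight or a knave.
Frank is a knight.
Dave is a knight.

Verification:
- Frank (knight) says "We are all the same type" - this is TRUE because Frank and Dave are knights.
- Dave (knight) says "Frank is a knight" - this is TRUE because Frank is a knight.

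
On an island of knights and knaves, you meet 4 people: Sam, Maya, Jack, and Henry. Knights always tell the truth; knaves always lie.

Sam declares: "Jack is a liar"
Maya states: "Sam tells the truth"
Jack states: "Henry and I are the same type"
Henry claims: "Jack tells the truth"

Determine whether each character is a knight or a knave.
Sam is a knave.
Maya is a knave.
Jack is a knight.
Henry is a knight.

Verification:
- Sam (knave) says "Jack is a liar" - this is FALSE (a lie) because Jack is a knight.
- Maya (knave) says "Sam tells the truth" - this is FALSE (a lie) because Sam is a knave.
- Jack (knight) says "Henry and I are the same type" - this is TRUE because Jack is a knight and Henry is a knight.
- Henry (knight) says "Jack tells the truth" - this is TRUE because Jack is a knight.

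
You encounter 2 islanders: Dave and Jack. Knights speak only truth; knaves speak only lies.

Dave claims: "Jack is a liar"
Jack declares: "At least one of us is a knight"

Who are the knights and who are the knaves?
Dave is a knave.
Jack is a knight.

Verification:
- Dave (knave) says "Jack is a liar" - this is FALSE (a lie) because Jack is a knight.
- Jack (knight) says "At least one of us is a knight" - this is TRUE because Jack is a knight.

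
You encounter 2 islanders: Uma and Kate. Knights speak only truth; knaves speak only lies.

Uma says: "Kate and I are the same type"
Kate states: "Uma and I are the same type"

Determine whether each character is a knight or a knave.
Uma is a knight.
Kate is a knight.

Verification:
- Uma (knight) says "Kate and I are the same type" - this is TRUE because Uma is a knight and Kate is a knight.
- Kate (knight) says "Uma and I are the same type" - this is TRUE because Kate is a knight and Uma is a knight.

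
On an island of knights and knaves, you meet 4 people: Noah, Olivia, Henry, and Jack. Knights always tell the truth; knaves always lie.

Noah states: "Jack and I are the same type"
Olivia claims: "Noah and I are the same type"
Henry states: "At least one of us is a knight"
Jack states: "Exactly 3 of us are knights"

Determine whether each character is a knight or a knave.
Noah is a knight.
Olivia is a knave.
Henry is a knight.
Jack is a knight.

Verification:
- Noah (knight) says "Jack and I are the same type" - this is TRUE because Noah is a knight and Jack is a knight.
- Olivia (knave) says "Noah and I are the same type" - this is FALSE (a lie) because Olivia is a knave and Noah is a knight.
- Henry (knight) says "At least one of us is a knight" - this is TRUE because Noah, Henry, and Jack are knights.
- Jack (knight) says "Exactly 3 of us are knights" - this is TRUE because there are 3 knights.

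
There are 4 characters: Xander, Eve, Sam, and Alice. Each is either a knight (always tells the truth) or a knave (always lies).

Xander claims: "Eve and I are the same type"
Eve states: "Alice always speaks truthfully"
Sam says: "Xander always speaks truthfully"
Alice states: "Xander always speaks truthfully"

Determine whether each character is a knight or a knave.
Xander is a knight.
Eve is a knight.
Sam is a knight.
Alice is a knight.

Verification:
- Xander (knight) says "Eve and I are the same type" - this is TRUE because Xander is a knight and Eve is a knight.
- Eve (knight) says "Alice always speaks truthfully" - this is TRUE because Alice is a knight.
- Sam (knight) says "Xander always speaks truthfully" - this is TRUE because Xander is a knight.
- Alice (knight) says "Xander always speaks truthfully" - this is TRUE because Xander is a knight.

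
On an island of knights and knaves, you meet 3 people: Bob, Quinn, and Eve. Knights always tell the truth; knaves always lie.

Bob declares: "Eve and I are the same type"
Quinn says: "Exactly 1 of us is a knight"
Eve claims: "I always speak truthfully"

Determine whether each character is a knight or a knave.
Bob is a knight.
Quinn is a knave.
Eve is a knight.

Verification:
- Bob (knight) says "Eve and I are the same type" - this is TRUE because Bob is a knight and Eve is a knight.
- Quinn (knave) says "Exactly 1 of us is a knight" - this is FALSE (a lie) because there are 2 knights.
- Eve (knight) says "I always speak truthfully" - this is TRUE because Eve is a knight.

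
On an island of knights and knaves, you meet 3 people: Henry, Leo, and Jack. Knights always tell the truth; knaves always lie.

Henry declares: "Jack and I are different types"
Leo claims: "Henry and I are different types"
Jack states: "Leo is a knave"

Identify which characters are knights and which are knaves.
Henry is a knave.
Leo is a knight.
Jack is a knave.

Verification:
- Henry (knave) says "Jack and I are different types" - this is FALSE (a lie) because Henry is a knave and Jack is a knave.
- Leo (knight) says "Henry and I are different types" - this is TRUE because Leo is a knight and Henry is a knave.
- Jack (knave) says "Leo is a knave" - this is FALSE (a lie) because Leo is a knight.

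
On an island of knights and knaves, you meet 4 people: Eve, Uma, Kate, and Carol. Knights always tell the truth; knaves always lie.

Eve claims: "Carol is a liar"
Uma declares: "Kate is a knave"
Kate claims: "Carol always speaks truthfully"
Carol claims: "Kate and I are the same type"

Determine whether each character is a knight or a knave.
Eve is a knave.
Uma is a knave.
Kate is a knight.
Carol is a knight.

Verification:
- Eve (knave) says "Carol is a liar" - this is FALSE (a lie) because Carol is a knight.
- Uma (knave) says "Kate is a knave" - this is FALSE (a lie) because Kate is a knight.
- Kate (knight) says "Carol always speaks truthfully" - this is TRUE because Carol is a knight.
- Carol (knight) says "Kate and I are the same type" - this is TRUE because Carol is a knight and Kate is a knight.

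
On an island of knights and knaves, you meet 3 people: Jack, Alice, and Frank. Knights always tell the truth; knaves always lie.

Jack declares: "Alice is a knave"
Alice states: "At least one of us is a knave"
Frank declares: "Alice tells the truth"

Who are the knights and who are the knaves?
Jack is a knave.
Alice is a knight.
Frank is a knight.

Verification:
- Jack (knave) says "Alice is a knave" - this is FALSE (a lie) because Alice is a knight.
- Alice (knight) says "At least one of us is a knave" - this is TRUE because Jack is a knave.
- Frank (knight) says "Alice tells the truth" - this is TRUE because Alice is a knight.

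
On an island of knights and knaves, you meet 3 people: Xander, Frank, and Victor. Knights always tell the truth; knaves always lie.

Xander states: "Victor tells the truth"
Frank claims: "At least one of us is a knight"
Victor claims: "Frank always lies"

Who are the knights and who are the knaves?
Xander is a knave.
Frank is a knight.
Victor is a knave.

Verification:
- Xander (knave) says "Victor tells the truth" - this is FALSE (a lie) because Victor is a knave.
- Frank (knight) says "At least one of us is a knight" - this is TRUE because Frank is a knight.
- Victor (knave) says "Frank always lies" - this is FALSE (a lie) because Frank is a knight.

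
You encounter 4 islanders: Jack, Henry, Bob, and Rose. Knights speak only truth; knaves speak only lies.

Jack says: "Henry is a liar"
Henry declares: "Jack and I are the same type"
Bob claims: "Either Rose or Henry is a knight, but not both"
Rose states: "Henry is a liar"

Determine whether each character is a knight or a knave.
Jack is a knight.
Henry is a knave.
Bob is a knight.
Rose is a knight.

Verification:
- Jack (knight) says "Henry is a liar" - this is TRUE because Henry is a knave.
- Henry (knave) says "Jack and I are the same type" - this is FALSE (a lie) because Henry is a knave and Jack is a knight.
- Bob (knight) says "Either Rose or Henry is a knight, but not both" - this is TRUE because Rose is a knight and Henry is a knave.
- Rose (knight) says "Henry is a liar" - this is TRUE because Henry is a knave.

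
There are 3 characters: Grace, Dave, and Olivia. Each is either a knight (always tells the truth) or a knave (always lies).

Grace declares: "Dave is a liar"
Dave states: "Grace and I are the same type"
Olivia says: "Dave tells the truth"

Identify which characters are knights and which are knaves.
Grace is a knight.
Dave is a knave.
Olivia is a knave.

Verification:
- Grace (knight) says "Dave is a liar" - this is TRUE because Dave is a knave.
- Dave (knave) says "Grace and I are the same type" - this is FALSE (a lie) because Dave is a knave and Grace is a knight.
- Olivia (knave) says "Dave tells the truth" - this is FALSE (a lie) because Dave is a knave.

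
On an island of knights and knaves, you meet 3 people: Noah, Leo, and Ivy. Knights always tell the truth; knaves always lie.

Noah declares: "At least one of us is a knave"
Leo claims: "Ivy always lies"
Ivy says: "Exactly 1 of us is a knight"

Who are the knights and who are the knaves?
Noah is a knight.
Leo is a knight.
Ivy is a knave.

Verification:
- Noah (knight) says "At least one of us is a knave" - this is TRUE because Ivy is a knave.
- Leo (knight) says "Ivy always lies" - this is TRUE because Ivy is a knave.
- Ivy (knave) says "Exactly 1 of us is a knight" - this is FALSE (a lie) because there are 2 knights.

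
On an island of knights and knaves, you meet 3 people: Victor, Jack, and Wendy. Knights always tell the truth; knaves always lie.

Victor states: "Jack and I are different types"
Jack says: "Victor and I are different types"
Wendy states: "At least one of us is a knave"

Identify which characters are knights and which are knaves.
Victor is a knave.
Jack is a knave.
Wendy is a knight.

Verification:
- Victor (knave) says "Jack and I are different types" - this is FALSE (a lie) because Victor is a knave and Jack is a knave.
- Jack (knave) says "Victor and I are different types" - this is FALSE (a lie) because Jack is a knave and Victor is a knave.
- Wendy (knight) says "At least one of us is a knave" - this is TRUE because Victor and Jack are knaves.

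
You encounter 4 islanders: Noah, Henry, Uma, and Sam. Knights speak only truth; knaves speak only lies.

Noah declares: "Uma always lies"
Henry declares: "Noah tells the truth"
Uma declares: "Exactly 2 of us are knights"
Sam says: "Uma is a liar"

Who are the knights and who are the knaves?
Noah is a knight.
Henry is a knight.
Uma is a knave.
Sam is a knight.

Verification:
- Noah (knight) says "Uma always lies" - this is TRUE because Uma is a knave.
- Henry (knight) says "Noah tells the truth" - this is TRUE because Noah is a knight.
- Uma (knave) says "Exactly 2 of us are knights" - this is FALSE (a lie) because there are 3 knights.
- Sam (knight) says "Uma is a liar" - this is TRUE because Uma is a knave.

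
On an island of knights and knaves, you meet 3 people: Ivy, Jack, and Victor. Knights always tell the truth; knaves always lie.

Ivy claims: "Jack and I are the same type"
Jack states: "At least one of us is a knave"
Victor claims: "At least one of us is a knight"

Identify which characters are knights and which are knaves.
Ivy is a knave.
Jack is a knight.
Victor is a knight.

Verification:
- Ivy (knave) says "Jack and I are the same type" - this is FALSE (a lie) because Ivy is a knave and Jack is a knight.
- Jack (knight) says "At least one of us is a knave" - this is TRUE because Ivy is a knave.
- Victor (knight) says "At least one of us is a knight" - this is TRUE because Jack and Victor are knights.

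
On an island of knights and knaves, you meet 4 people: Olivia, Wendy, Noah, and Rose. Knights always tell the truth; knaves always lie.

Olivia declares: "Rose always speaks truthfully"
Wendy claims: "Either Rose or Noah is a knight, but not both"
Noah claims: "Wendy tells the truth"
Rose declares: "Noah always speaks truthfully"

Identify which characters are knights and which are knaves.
Olivia is a knave.
Wendy is a knave.
Noah is a knave.
Rose is a knave.

Verification:
- Olivia (knave) says "Rose always speaks truthfully" - this is FALSE (a lie) because Rose is a knave.
- Wendy (knave) says "Either Rose or Noah is a knight, but not both" - this is FALSE (a lie) because Rose is a knave and Noah is a knave.
- Noah (knave) says "Wendy tells the truth" - this is FALSE (a lie) because Wendy is a knave.
- Rose (knave) says "Noah always speaks truthfully" - this is FALSE (a lie) because Noah is a knave.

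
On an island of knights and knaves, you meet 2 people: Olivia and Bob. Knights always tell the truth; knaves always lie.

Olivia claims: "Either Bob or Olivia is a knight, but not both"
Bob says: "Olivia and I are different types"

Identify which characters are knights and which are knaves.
Olivia is a knave.
Bob is a knave.

Verification:
- Olivia (knave) says "Either Bob or Olivia is a knight, but not both" - this is FALSE (a lie) because Bob is a knave and Olivia is a knave.
- Bob (knave) says "Olivia and I are different types" - this is FALSE (a lie) because Bob is a knave and Olivia is a knave.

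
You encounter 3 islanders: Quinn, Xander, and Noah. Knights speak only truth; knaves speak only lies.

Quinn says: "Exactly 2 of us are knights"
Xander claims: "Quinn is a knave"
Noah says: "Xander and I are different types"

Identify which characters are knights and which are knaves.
Quinn is a knight.
Xander is a knave.
Noah is a knight.

Verification:
- Quinn (knight) says "Exactly 2 of us are knights" - this is TRUE because there are 2 knights.
- Xander (knave) says "Quinn is a knave" - this is FALSE (a lie) because Quinn is a knight.
- Noah (knight) says "Xander and I are different types" - this is TRUE because Noah is a knight and Xander is a knave.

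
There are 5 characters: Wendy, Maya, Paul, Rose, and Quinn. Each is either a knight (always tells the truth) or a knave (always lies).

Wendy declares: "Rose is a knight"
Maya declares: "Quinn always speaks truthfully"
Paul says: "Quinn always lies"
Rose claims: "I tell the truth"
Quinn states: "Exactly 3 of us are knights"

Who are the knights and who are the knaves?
Wendy is a knave.
Maya is a knave.
Paul is a knight.
Rose is a knave.
Quinn is a knave.

Verification:
- Wendy (knave) says "Rose is a knight" - this is FALSE (a lie) because Rose is a knave.
- Maya (knave) says "Quinn always speaks truthfully" - this is FALSE (a lie) because Quinn is a knave.
- Paul (knight) says "Quinn always lies" - this is TRUE because Quinn is a knave.
- Rose (knave) says "I tell the truth" - this is FALSE (a lie) because Rose is a knave.
- Quinn (knave) says "Exactly 3 of us are knights" - this is FALSE (a lie) because there are 1 knights.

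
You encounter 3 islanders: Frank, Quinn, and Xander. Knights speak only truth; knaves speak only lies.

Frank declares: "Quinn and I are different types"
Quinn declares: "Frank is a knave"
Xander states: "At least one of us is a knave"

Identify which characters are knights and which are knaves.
Frank is a knight.
Quinn is a knave.
Xander is a knight.

Verification:
- Frank (knight) says "Quinn and I are different types" - this is TRUE because Frank is a knight and Quinn is a knave.
- Quinn (knave) says "Frank is a knave" - this is FALSE (a lie) because Frank is a knight.
- Xander (knight) says "At least one of us is a knave" - this is TRUE because Quinn is a knave.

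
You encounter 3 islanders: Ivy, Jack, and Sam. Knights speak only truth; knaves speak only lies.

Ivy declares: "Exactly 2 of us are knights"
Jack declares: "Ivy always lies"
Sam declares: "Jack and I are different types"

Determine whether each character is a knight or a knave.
Ivy is a knight.
Jack is a knave.
Sam is a knight.

Verification:
- Ivy (knight) says "Exactly 2 of us are knights" - this is TRUE because there are 2 knights.
- Jack (knave) says "Ivy always lies" - this is FALSE (a lie) because Ivy is a knight.
- Sam (knight) says "Jack and I are different types" - this is TRUE because Sam is a knight and Jack is a knave.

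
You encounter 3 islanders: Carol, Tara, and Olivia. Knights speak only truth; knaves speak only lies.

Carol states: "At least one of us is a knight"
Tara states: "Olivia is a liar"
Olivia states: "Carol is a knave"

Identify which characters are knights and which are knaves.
Carol is a knight.
Tara is a knight.
Olivia is a knave.

Verification:
- Carol (knight) says "At least one of us is a knight" - this is TRUE because Carol and Tara are knights.
- Tara (knight) says "Olivia is a liar" - this is TRUE because Olivia is a knave.
- Olivia (knave) says "Carol is a knave" - this is FALSE (a lie) because Carol is a knight.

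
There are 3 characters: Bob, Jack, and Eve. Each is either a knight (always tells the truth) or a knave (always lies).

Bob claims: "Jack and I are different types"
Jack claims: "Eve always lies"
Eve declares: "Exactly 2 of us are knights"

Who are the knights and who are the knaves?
Bob is a knight.
Jack is a knave.
Eve is a knight.

Verification:
- Bob (knight) says "Jack and I are different types" - this is TRUE because Bob is a knight and Jack is a knave.
- Jack (knave) says "Eve always lies" - this is FALSE (a lie) because Eve is a knight.
- Eve (knight) says "Exactly 2 of us are knights" - this is TRUE because there are 2 knights.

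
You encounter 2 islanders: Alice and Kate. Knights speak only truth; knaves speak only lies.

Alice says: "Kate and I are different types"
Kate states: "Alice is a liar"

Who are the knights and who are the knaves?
Alice is a knight.
Kate is a knave.

Verification:
- Alice (knight) says "Kate and I are different types" - this is TRUE because Alice is a knight and Kate is a knave.
- Kate (knave) says "Alice is a liar" - this is FALSE (a lie) because Alice is a knight.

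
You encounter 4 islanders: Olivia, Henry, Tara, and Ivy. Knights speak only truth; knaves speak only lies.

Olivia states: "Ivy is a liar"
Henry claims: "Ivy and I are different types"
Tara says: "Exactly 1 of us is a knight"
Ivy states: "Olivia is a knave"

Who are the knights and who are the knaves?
Olivia is a knight.
Henry is a knight.
Tara is a knave.
Ivy is a knave.

Verification:
- Olivia (knight) says "Ivy is a liar" - this is TRUE because Ivy is a knave.
- Henry (knight) says "Ivy and I are different types" - this is TRUE because Henry is a knight and Ivy is a knave.
- Tara (knave) says "Exactly 1 of us is a knight" - this is FALSE (a lie) because there are 2 knights.
- Ivy (knave) says "Olivia is a knave" - this is FALSE (a lie) because Olivia is a knight.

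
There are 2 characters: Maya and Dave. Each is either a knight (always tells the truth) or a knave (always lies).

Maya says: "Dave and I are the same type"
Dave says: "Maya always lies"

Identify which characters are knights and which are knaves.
Maya is a knave.
Dave is a knight.

Verification:
- Maya (knave) says "Dave and I are the same type" - this is FALSE (a lie) because Maya is a knave and Dave is a knight.
- Dave (knight) says "Maya always lies" - this is TRUE because Maya is a knave.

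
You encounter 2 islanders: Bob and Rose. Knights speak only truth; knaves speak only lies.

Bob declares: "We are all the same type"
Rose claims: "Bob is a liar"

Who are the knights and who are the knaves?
Bob is a knave.
Rose is a knight.

Verification:
- Bob (knave) says "We are all the same type" - this is FALSE (a lie) because Rose is a knight and Bob is a knave.
- Rose (knight) says "Bob is a liar" - this is TRUE because Bob is a knave.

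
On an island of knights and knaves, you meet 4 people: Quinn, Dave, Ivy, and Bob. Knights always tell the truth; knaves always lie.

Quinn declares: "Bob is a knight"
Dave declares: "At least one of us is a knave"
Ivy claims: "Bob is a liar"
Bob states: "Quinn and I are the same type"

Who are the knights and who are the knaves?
Quinn is a knight.
Dave is a knight.
Ivy is a knave.
Bob is a knight.

Verification:
- Quinn (knight) says "Bob is a knight" - this is TRUE because Bob is a knight.
- Dave (knight) says "At least one of us is a knave" - this is TRUE because Ivy is a knave.
- Ivy (knave) says "Bob is a liar" - this is FALSE (a lie) because Bob is a knight.
- Bob (knight) says "Quinn and I are the same type" - this is TRUE because Bob is a knight and Quinn is a knight.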